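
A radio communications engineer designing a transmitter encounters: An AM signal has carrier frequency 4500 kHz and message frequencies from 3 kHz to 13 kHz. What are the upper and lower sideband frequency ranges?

Upper sideband (USB) = fc + [fm_low, fm_high] = 4500 + [3, 13] = [4503, 4513] kHz
Lower sideband (LSB) = fc - [fm_high, fm_low] = 4500 - [13, 3] = [4487, 4497] kHz
Total occupied spectrum: 4487 kHz to 4513 kHz (plus carrier at 4500 kHz)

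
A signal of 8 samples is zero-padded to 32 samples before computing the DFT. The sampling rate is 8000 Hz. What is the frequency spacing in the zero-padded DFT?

Original DFT: N = 8, resolution = f_s/N = 8000/8 = 1000 Hz
Zero-padded DFT: N = 32, resolution = f_s/N = 8000/32 = 250 Hz
Zero-padding interpolates the spectrum (finer frequency grid)
but does NOT improve the true spectral resolution (ability to resolve close frequencies).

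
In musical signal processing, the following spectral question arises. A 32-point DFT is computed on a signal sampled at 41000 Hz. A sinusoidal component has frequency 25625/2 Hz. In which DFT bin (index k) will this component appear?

DFT frequency resolution = f_s/N = 41000/32 = 5125/4 Hz
Bin index k = f_signal / resolution = 25625/2 / 5125/4 = 10
The signal frequency 25625/2 Hz falls in DFT bin k = 10.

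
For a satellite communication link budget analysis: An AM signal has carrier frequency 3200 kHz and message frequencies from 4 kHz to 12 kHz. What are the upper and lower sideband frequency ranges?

Upper sideband (USB) = fc + [fm_low, fm_high] = 3200 + [4, 12] = [3204, 3212] kHz
Lower sideband (LSB) = fc - [fm_high, fm_low] = 3200 - [12, 4] = [3188, 3196] kHz
Total occupied spectrum: 3188 kHz to 3212 kHz (plus carrier at 3200 kHz)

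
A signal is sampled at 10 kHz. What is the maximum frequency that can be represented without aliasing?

The maximum frequency that can be represented without aliasing
is the Nyquist frequency: f_max = f_s / 2 = 10 kHz / 2 = 5 kHz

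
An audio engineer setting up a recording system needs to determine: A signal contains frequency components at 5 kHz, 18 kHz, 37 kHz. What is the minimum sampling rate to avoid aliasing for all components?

The highest frequency component is f_max = 37 kHz.
Nyquist rate = 2 * f_max = 2 * 37 kHz = 74 kHz.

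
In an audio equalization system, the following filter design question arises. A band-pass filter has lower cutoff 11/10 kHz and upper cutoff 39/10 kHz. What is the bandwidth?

Bandwidth = f_high - f_low
= 39/10 kHz - 11/10 kHz = 14/5 kHz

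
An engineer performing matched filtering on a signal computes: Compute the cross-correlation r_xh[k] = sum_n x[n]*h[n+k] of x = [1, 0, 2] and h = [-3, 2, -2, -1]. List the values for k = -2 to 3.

Both sequences indexed from 0 and zero outside their support.
Lags with overlap: k = -2 to 3.
  r_xh[-2] = x[2]*h[0] = -6
  r_xh[-1] = x[1]*h[0] + x[2]*h[1] = 4
  r_xh[0] = x[0]*h[0] + x[1]*h[1] + x[2]*h[2] = -7
  r_xh[1] = x[0]*h[1] + x[1]*h[2] + x[2]*h[3] = 0
  r_xh[2] = x[0]*h[2] + x[1]*h[3] = -2
  r_xh[3] = x[0]*h[3] = -1
r_xh = [-6, 4, -7, 0, -2, -1] (for k = -2, ..., 3)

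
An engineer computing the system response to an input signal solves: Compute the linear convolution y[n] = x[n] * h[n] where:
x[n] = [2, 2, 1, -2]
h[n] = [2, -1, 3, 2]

y[n] = sum_k x[k]*h[n-k]. Output length = len(x) + len(h) - 1 = 4 + 4 - 1 = 7.
y[0] = 2*2 = 4
y[1] = 2*2 + 2*-1 = 2
y[2] = 1*2 + 2*-1 + 2*3 = 6
y[3] = -2*2 + 1*-1 + 2*3 + 2*2 = 5
y[4] = -2*-1 + 1*3 + 2*2 = 9
y[5] = -2*3 + 1*2 = -4
y[6] = -2*2 = -4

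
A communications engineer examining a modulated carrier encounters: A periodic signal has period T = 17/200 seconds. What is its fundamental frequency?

The fundamental frequency is the reciprocal of the period.
f = 1/T = 1/(17/200) = 200/17 Hz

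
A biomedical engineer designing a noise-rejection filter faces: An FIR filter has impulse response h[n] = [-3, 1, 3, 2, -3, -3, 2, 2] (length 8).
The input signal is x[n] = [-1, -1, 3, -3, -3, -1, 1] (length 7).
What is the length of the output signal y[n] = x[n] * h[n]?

For linear convolution, the output length is:
len(y) = len(x) + len(h) - 1 = 7 + 8 - 1 = 14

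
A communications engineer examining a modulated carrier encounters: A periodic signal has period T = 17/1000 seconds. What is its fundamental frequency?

The fundamental frequency is the reciprocal of the period.
f = 1/T = 1/(17/1000) = 1000/17 Hz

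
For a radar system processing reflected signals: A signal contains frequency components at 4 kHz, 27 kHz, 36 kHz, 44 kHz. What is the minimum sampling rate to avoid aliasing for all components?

The highest frequency component is f_max = 44 kHz.
Nyquist rate = 2 * f_max = 2 * 44 kHz = 88 kHz.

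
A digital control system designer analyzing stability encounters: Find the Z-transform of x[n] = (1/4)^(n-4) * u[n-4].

Time-shifting property: if X(z) = Z{x[n]}, then Z{x[n-d]} = z^(-d) * X(z)
X(z) = z/(z - 1/4) for x[n] = (1/4)^n * u[n]
Z{x[n-4]} = z^(-4) * z/(z - 1/4) = z^(-3)/(z - 1/4)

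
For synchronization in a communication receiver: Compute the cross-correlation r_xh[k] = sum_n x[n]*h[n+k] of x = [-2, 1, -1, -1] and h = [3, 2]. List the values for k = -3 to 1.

Both sequences indexed from 0 and zero outside their support.
Lags with overlap: k = -3 to 1.
  r_xh[-3] = x[3]*h[0] = -3
  r_xh[-2] = x[2]*h[0] + x[3]*h[1] = -5
  r_xh[-1] = x[1]*h[0] + x[2]*h[1] = 1
  r_xh[0] = x[0]*h[0] + x[1]*h[1] = -4
  r_xh[1] = x[0]*h[1] = -4
r_xh = [-3, -5, 1, -4, -4] (for k = -3, ..., 1)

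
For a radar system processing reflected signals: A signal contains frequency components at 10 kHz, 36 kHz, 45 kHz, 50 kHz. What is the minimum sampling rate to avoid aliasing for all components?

The highest frequency component is f_max = 50 kHz.
Nyquist rate = 2 * f_max = 2 * 50 kHz = 100 kHz.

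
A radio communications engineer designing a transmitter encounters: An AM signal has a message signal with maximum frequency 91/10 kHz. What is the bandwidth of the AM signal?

In AM (double-sideband), the bandwidth is twice the message frequency.
BW = 2 * f_m = 2 * 91/10 kHz = 91/5 kHz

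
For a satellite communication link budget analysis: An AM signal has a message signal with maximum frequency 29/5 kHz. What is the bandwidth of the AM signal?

In AM (double-sideband), the bandwidth is twice the message frequency.
BW = 2 * f_m = 2 * 29/5 kHz = 58/5 kHz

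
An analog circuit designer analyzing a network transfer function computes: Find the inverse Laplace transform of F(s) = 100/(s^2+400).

Standard pair: w/(s^2+w^2) <-> sin(wt)*u(t)
Recognize w^2 = 400, so w = 20; numerator 100 = 5*20.
f(t) = 5*sin(20t)*u(t)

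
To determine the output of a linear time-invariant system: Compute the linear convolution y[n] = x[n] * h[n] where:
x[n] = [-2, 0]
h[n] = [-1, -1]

y[n] = sum_k x[k]*h[n-k]. Output length = len(x) + len(h) - 1 = 2 + 2 - 1 = 3.
y[0] = -2*-1 = 2
y[1] = 0*-1 + -2*-1 = 2
y[2] = 0*-1 = 0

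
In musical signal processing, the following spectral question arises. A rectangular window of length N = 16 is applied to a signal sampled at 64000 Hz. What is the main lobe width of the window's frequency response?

For a rectangular window of length N,
the main lobe width in frequency is 2*f_s/N.
= 2*64000/16 = 8000 Hz
This determines the minimum frequency separation for resolving two sinusoids.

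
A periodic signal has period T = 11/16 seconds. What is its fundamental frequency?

The fundamental frequency is the reciprocal of the period.
f = 1/T = 1/(11/16) = 16/11 Hz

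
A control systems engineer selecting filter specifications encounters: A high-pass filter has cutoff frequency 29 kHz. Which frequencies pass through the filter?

A high-pass filter passes all frequencies above the cutoff frequency 29 kHz and attenuates lower frequencies.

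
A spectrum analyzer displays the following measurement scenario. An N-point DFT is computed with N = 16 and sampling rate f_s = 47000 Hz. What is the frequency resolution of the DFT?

DFT frequency resolution = f_s / N
= 47000 / 16 = 5875/2 Hz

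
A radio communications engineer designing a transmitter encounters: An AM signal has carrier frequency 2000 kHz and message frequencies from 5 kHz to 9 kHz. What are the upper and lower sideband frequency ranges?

Upper sideband (USB) = fc + [fm_low, fm_high] = 2000 + [5, 9] = [2005, 2009] kHz
Lower sideband (LSB) = fc - [fm_high, fm_low] = 2000 - [9, 5] = [1991, 1995] kHz
Total occupied spectrum: 1991 kHz to 2009 kHz (plus carrier at 2000 kHz)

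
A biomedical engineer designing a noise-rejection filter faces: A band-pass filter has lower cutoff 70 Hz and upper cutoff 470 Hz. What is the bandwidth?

Bandwidth = f_high - f_low
= 470 Hz - 70 Hz = 400 Hz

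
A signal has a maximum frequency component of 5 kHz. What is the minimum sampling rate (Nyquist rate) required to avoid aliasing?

By the Nyquist-Shannon sampling theorem,
the minimum sampling rate (Nyquist rate) must be at least 2 * f_max.
Nyquist rate = 2 * 5 kHz = 10 kHz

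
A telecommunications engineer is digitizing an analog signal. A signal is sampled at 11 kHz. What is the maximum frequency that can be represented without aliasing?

The maximum frequency that can be represented without aliasing
is the Nyquist frequency: f_max = f_s / 2 = 11 kHz / 2 = 11/2 kHz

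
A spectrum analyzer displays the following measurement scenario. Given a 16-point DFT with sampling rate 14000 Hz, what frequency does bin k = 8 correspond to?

The frequency of DFT bin k is: f_k = k * f_s / N
f_8 = 8 * 14000 / 16 = 7000 Hz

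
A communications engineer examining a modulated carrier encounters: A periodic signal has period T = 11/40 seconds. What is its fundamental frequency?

The fundamental frequency is the reciprocal of the period.
f = 1/T = 1/(11/40) = 40/11 Hz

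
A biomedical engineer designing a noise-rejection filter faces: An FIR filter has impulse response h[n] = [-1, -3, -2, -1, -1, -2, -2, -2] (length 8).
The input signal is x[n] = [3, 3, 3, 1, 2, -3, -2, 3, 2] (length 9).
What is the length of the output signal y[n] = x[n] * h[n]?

For linear convolution, the output length is:
len(y) = len(x) + len(h) - 1 = 9 + 8 - 1 = 16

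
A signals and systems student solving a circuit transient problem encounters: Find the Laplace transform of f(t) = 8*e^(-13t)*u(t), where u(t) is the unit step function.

Standard Laplace transform pair:
e^(-at)*u(t) <-> 1/(s+a)
With a = 13: L{8*e^(-13t)*u(t)} = 8/(s+13), ROC: Re(s) > -13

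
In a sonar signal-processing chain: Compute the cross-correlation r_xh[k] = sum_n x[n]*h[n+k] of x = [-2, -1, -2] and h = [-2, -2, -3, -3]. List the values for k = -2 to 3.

Both sequences indexed from 0 and zero outside their support.
Lags with overlap: k = -2 to 3.
  r_xh[-2] = x[2]*h[0] = 4
  r_xh[-1] = x[1]*h[0] + x[2]*h[1] = 6
  r_xh[0] = x[0]*h[0] + x[1]*h[1] + x[2]*h[2] = 12
  r_xh[1] = x[0]*h[1] + x[1]*h[2] + x[2]*h[3] = 13
  r_xh[2] = x[0]*h[2] + x[1]*h[3] = 9
  r_xh[3] = x[0]*h[3] = 6
r_xh = [4, 6, 12, 13, 9, 6] (for k = -2, ..., 3)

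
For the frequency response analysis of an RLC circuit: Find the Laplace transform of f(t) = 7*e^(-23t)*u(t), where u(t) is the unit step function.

Standard Laplace transform pair:
e^(-at)*u(t) <-> 1/(s+a)
With a = 23: L{7*e^(-23t)*u(t)} = 7/(s+23), ROC: Re(s) > -23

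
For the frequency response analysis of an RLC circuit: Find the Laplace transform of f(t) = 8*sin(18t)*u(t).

Standard pair: sin(wt)*u(t) <-> w/(s^2+w^2)
With w = 18: L{8*sin(18t)*u(t)} = 144/(s^2+324)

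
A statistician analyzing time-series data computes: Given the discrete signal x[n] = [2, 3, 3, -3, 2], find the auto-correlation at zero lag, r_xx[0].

The auto-correlation at zero lag r_xx[0] equals the signal energy.
r_xx[0] = sum of x[n]^2 = 2^2 + 3^2 + 3^2 + (-3)^2 + 2^2
= 4 + 9 + 9 + 9 + 4 = 35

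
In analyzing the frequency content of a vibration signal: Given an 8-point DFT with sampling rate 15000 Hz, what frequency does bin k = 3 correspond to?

The frequency of DFT bin k is: f_k = k * f_s / N
f_3 = 3 * 15000 / 8 = 5625 Hz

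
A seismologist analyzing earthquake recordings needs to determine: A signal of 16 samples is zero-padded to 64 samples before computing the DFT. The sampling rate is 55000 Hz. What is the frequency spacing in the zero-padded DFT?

Original DFT: N = 16, resolution = f_s/N = 55000/16 = 6875/2 Hz
Zero-padded DFT: N = 64, resolution = f_s/N = 55000/64 = 6875/8 Hz
Zero-padding interpolates the spectrum (finer frequency grid)
but does NOT improve the true spectral resolution (ability to resolve close frequencies).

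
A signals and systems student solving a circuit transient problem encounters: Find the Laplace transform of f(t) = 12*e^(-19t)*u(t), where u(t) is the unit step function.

Standard Laplace transform pair:
e^(-at)*u(t) <-> 1/(s+a)
With a = 19: L{12*e^(-19t)*u(t)} = 12/(s+19), ROC: Re(s) > -19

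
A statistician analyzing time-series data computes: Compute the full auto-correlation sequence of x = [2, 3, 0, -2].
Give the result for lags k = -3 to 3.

r_xx[k] = sum_m x[m]*x[m+k], indexed from 0, for k = -3 to 3:
  r_xx[-3] = x[3]*x[0] = -4
  r_xx[-2] = x[2]*x[0] + x[3]*x[1] = -6
  r_xx[-1] = x[1]*x[0] + x[2]*x[1] + x[3]*x[2] = 6
  r_xx[0] = x[0]*x[0] + x[1]*x[1] + x[2]*x[2] + x[3]*x[3] = 17
  r_xx[1] = x[0]*x[1] + x[1]*x[2] + x[2]*x[3] = 6
  r_xx[2] = x[0]*x[2] + x[1]*x[3] = -6
  r_xx[3] = x[0]*x[3] = -4
r_xx = [-4, -6, 6, 17, 6, -6, -4]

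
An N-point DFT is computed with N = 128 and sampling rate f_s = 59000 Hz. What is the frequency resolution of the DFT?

DFT frequency resolution = f_s / N
= 59000 / 128 = 7375/16 Hz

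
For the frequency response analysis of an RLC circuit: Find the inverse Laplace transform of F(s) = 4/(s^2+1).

Standard pair: w/(s^2+w^2) <-> sin(wt)*u(t)
Recognize w^2 = 1, so w = 1; numerator 4 = 4*1.
f(t) = 4*sin(t)*u(t)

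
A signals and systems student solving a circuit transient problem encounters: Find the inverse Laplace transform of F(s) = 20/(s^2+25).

Standard pair: w/(s^2+w^2) <-> sin(wt)*u(t)
Recognize w^2 = 25, so w = 5; numerator 20 = 4*5.
f(t) = 4*sin(5t)*u(t)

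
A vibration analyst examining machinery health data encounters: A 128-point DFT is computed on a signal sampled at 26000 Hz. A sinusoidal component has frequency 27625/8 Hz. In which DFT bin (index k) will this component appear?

DFT frequency resolution = f_s/N = 26000/128 = 1625/8 Hz
Bin index k = f_signal / resolution = 27625/8 / 1625/8 = 17
The signal frequency 27625/8 Hz falls in DFT bin k = 17.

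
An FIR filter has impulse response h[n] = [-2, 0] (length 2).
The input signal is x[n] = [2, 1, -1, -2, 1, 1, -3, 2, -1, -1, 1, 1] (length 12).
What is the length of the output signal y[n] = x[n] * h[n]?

For linear convolution, the output length is:
len(y) = len(x) + len(h) - 1 = 12 + 2 - 1 = 13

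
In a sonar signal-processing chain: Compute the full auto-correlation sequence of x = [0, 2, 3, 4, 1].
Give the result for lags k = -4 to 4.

r_xx[k] = sum_m x[m]*x[m+k], indexed from 0, for k = -4 to 4:
  r_xx[-4] = x[4]*x[0] = 0
  r_xx[-3] = x[3]*x[0] + x[4]*x[1] = 2
  r_xx[-2] = x[2]*x[0] + x[3]*x[1] + x[4]*x[2] = 11
  r_xx[-1] = x[1]*x[0] + x[2]*x[1] + x[3]*x[2] + x[4]*x[3] = 22
  r_xx[0] = x[0]*x[0] + x[1]*x[1] + x[2]*x[2] + x[3]*x[3] + x[4]*x[4] = 30
  r_xx[1] = x[0]*x[1] + x[1]*x[2] + x[2]*x[3] + x[3]*x[4] = 22
  r_xx[2] = x[0]*x[2] + x[1]*x[3] + x[2]*x[4] = 11
  r_xx[3] = x[0]*x[3] + x[1]*x[4] = 2
  r_xx[4] = x[0]*x[4] = 0
r_xx = [0, 2, 11, 22, 30, 22, 11, 2, 0]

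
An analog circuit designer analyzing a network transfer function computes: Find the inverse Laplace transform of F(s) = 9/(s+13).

Standard pair: k/(s+a) <-> k*e^(-at)*u(t)
With k=9, a=13: f(t) = 9*e^(-13t)*u(t)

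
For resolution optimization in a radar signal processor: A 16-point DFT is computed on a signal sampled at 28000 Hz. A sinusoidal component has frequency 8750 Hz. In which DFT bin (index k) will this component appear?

DFT frequency resolution = f_s/N = 28000/16 = 1750 Hz
Bin index k = f_signal / resolution = 8750 / 1750 = 5
The signal frequency 8750 Hz falls in DFT bin k = 5.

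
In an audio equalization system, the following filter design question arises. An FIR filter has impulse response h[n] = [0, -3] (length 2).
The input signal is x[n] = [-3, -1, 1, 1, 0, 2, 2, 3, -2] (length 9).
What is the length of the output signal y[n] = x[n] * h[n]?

For linear convolution, the output length is:
len(y) = len(x) + len(h) - 1 = 9 + 2 - 1 = 10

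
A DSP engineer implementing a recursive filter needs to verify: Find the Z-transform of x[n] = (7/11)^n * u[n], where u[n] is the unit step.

The Z-transform of a^n * u[n] is z/(z-a) for |z| > |a|.
Here a = 7/11, so X(z) = z/(z - (7/11)) = 11z/(11z - 7)
ROC: |z| > 7/11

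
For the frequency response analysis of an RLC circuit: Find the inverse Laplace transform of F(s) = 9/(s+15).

Standard pair: k/(s+a) <-> k*e^(-at)*u(t)
With k=9, a=15: f(t) = 9*e^(-15t)*u(t)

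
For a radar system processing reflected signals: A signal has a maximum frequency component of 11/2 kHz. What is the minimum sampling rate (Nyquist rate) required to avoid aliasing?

By the Nyquist-Shannon sampling theorem,
the minimum sampling rate (Nyquist rate) must be at least 2 * f_max.
Nyquist rate = 2 * 11/2 kHz = 11 kHz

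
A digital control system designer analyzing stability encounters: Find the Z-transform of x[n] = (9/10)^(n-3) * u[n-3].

Time-shifting property: if X(z) = Z{x[n]}, then Z{x[n-d]} = z^(-d) * X(z)
X(z) = z/(z - 9/10) for x[n] = (9/10)^n * u[n]
Z{x[n-3]} = z^(-3) * z/(z - 9/10) = z^(-2)/(z - 9/10)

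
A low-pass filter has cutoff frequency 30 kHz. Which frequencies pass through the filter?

A low-pass filter passes all frequencies below the cutoff frequency 30 kHz and attenuates higher frequencies.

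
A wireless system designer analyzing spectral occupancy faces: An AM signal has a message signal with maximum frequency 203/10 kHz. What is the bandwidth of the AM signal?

In AM (double-sideband), the bandwidth is twice the message frequency.
BW = 2 * f_m = 2 * 203/10 kHz = 203/5 kHz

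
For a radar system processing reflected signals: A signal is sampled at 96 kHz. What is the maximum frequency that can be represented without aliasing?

The maximum frequency that can be represented without aliasing
is the Nyquist frequency: f_max = f_s / 2 = 96 kHz / 2 = 48 kHz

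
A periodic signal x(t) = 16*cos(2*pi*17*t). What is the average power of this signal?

Average power of A*cos(wt) is A^2/2.
P = 16^2 / 2 = 256/2 = 128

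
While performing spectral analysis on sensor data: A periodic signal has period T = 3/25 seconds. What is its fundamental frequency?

The fundamental frequency is the reciprocal of the period.
f = 1/T = 1/(3/25) = 25/3 Hz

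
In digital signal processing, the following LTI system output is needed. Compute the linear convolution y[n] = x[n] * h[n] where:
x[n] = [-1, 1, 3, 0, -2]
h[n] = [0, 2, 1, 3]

y[n] = sum_k x[k]*h[n-k]. Output length = len(x) + len(h) - 1 = 5 + 4 - 1 = 8.
y[0] = -1*0 = 0
y[1] = 1*0 + -1*2 = -2
y[2] = 3*0 + 1*2 + -1*1 = 1
y[3] = 0*0 + 3*2 + 1*1 + -1*3 = 4
y[4] = -2*0 + 0*2 + 3*1 + 1*3 = 6
y[5] = -2*2 + 0*1 + 3*3 = 5
y[6] = -2*1 + 0*3 = -2
y[7] = -2*3 = -6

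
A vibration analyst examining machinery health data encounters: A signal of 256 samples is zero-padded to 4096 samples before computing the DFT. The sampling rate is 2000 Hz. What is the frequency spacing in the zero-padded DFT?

Original DFT: N = 256, resolution = f_s/N = 2000/256 = 125/16 Hz
Zero-padded DFT: N = 4096, resolution = f_s/N = 2000/4096 = 125/256 Hz
Zero-padding interpolates the spectrum (finer frequency grid)
but does NOT improve the true spectral resolution (ability to resolve close frequencies).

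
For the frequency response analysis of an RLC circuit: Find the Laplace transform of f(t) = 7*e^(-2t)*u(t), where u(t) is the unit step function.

Standard Laplace transform pair:
e^(-at)*u(t) <-> 1/(s+a)
With a = 2: L{7*e^(-2t)*u(t)} = 7/(s+2), ROC: Re(s) > -2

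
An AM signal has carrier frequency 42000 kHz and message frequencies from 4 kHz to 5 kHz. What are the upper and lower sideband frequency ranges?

Upper sideband (USB) = fc + [fm_low, fm_high] = 42000 + [4, 5] = [42004, 42005] kHz
Lower sideband (LSB) = fc - [fm_high, fm_low] = 42000 - [5, 4] = [41995, 41996] kHz
Total occupied spectrum: 41995 kHz to 42005 kHz (plus carrier at 42000 kHz)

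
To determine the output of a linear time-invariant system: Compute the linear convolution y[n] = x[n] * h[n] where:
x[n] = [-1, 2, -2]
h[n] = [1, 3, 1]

y[n] = sum_k x[k]*h[n-k]. Output length = len(x) + len(h) - 1 = 3 + 3 - 1 = 5.
y[0] = -1*1 = -1
y[1] = 2*1 + -1*3 = -1
y[2] = -2*1 + 2*3 + -1*1 = 3
y[3] = -2*3 + 2*1 = -4
y[4] = -2*1 = -2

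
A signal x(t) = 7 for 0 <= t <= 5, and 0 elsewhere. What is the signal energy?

Energy = integral of |x(t)|^2 dt over the signal duration
= 7^2 * 5 = 49 * 5 = 245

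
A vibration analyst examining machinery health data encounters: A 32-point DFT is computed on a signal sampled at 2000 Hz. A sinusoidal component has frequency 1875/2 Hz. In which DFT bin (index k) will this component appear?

DFT frequency resolution = f_s/N = 2000/32 = 125/2 Hz
Bin index k = f_signal / resolution = 1875/2 / 125/2 = 15
The signal frequency 1875/2 Hz falls in DFT bin k = 15.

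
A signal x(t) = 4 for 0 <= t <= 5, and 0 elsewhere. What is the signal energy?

Energy = integral of |x(t)|^2 dt over the signal duration
= 4^2 * 5 = 16 * 5 = 80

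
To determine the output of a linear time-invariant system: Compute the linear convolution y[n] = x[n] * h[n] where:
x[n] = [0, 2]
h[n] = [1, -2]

y[n] = sum_k x[k]*h[n-k]. Output length = len(x) + len(h) - 1 = 2 + 2 - 1 = 3.
y[0] = 0*1 = 0
y[1] = 2*1 + 0*-2 = 2
y[2] = 2*-2 = -4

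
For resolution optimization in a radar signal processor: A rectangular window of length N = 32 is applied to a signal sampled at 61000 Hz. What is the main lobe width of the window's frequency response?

For a rectangular window of length N,
the main lobe width in frequency is 2*f_s/N.
= 2*61000/32 = 7625/2 Hz
This determines the minimum frequency separation for resolving two sinusoids.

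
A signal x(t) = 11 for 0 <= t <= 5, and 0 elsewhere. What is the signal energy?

Energy = integral of |x(t)|^2 dt over the signal duration
= 11^2 * 5 = 121 * 5 = 605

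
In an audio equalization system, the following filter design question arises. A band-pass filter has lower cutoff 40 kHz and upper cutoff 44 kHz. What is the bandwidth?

Bandwidth = f_high - f_low
= 44 kHz - 40 kHz = 4 kHz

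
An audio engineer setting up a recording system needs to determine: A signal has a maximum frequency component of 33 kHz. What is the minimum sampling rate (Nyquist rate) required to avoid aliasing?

By the Nyquist-Shannon sampling theorem,
the minimum sampling rate (Nyquist rate) must be at least 2 * f_max.
Nyquist rate = 2 * 33 kHz = 66 kHz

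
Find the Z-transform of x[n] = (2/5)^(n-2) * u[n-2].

Time-shifting property: if X(z) = Z{x[n]}, then Z{x[n-d]} = z^(-d) * X(z)
X(z) = z/(z - 2/5) for x[n] = (2/5)^n * u[n]
Z{x[n-2]} = z^(-2) * z/(z - 2/5) = z^(-1)/(z - 2/5)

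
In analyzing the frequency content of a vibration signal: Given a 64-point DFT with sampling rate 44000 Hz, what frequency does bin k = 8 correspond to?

The frequency of DFT bin k is: f_k = k * f_s / N
f_8 = 8 * 44000 / 64 = 5500 Hz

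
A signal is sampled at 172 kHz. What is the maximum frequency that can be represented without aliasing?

The maximum frequency that can be represented without aliasing
is the Nyquist frequency: f_max = f_s / 2 = 172 kHz / 2 = 86 kHz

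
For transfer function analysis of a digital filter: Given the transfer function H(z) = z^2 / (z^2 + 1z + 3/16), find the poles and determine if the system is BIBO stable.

Poles are roots of the denominator: z^2 + 1z + 3/16 = 0.
Quadratic formula: z = [-(1) +/- sqrt((1)^2 - 4*(3/16))] / 2
Discriminant = 1 - 3/4 = 1/4; sqrt = 1/2.
z = (-1 +/- 1/2) / 2 => z = -1/4 or z = -3/4.
|p1| = 1/4, |p2| = 3/4.
For BIBO stability, all poles must lie inside the unit circle (|p| < 1).
System is STABLE since both |p| < 1.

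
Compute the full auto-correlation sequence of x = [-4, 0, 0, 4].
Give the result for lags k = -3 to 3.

r_xx[k] = sum_m x[m]*x[m+k], indexed from 0, for k = -3 to 3:
  r_xx[-3] = x[3]*x[0] = -16
  r_xx[-2] = x[2]*x[0] + x[3]*x[1] = 0
  r_xx[-1] = x[1]*x[0] + x[2]*x[1] + x[3]*x[2] = 0
  r_xx[0] = x[0]*x[0] + x[1]*x[1] + x[2]*x[2] + x[3]*x[3] = 32
  r_xx[1] = x[0]*x[1] + x[1]*x[2] + x[2]*x[3] = 0
  r_xx[2] = x[0]*x[2] + x[1]*x[3] = 0
  r_xx[3] = x[0]*x[3] = -16
r_xx = [-16, 0, 0, 32, 0, 0, -16]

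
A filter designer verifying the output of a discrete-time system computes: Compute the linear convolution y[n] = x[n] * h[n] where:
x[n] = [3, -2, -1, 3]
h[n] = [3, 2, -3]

y[n] = sum_k x[k]*h[n-k]. Output length = len(x) + len(h) - 1 = 4 + 3 - 1 = 6.
y[0] = 3*3 = 9
y[1] = -2*3 + 3*2 = 0
y[2] = -1*3 + -2*2 + 3*-3 = -16
y[3] = 3*3 + -1*2 + -2*-3 = 13
y[4] = 3*2 + -1*-3 = 9
y[5] = 3*-3 = -9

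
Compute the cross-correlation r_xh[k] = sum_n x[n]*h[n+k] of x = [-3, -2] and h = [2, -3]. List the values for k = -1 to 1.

Both sequences indexed from 0 and zero outside their support.
Lags with overlap: k = -1 to 1.
  r_xh[-1] = x[1]*h[0] = -4
  r_xh[0] = x[0]*h[0] + x[1]*h[1] = 0
  r_xh[1] = x[0]*h[1] = 9
r_xh = [-4, 0, 9] (for k = -1, ..., 1)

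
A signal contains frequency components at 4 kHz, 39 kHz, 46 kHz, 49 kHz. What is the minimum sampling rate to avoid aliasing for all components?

The highest frequency component is f_max = 49 kHz.
Nyquist rate = 2 * f_max = 2 * 49 kHz = 98 kHz.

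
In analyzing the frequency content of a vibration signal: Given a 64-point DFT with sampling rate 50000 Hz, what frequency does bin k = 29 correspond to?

The frequency of DFT bin k is: f_k = k * f_s / N
f_29 = 29 * 50000 / 64 = 90625/4 Hz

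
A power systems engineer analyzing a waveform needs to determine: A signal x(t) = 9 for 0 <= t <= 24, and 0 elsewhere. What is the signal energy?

Energy = integral of |x(t)|^2 dt over the signal duration
= 9^2 * 24 = 81 * 24 = 1944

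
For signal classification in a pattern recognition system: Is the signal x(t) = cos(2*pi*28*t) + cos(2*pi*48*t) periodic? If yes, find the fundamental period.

f1 = 28 Hz, f2 = 48 Hz
Period T1 = 1/28, T2 = 1/48
Ratio T1/T2 = 48/28, which is rational.
The signal is periodic with fundamental period T = 1/GCD(28,48) = 1/4 s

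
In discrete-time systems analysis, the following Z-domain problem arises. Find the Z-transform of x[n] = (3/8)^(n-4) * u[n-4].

Time-shifting property: if X(z) = Z{x[n]}, then Z{x[n-d]} = z^(-d) * X(z)
X(z) = z/(z - 3/8) for x[n] = (3/8)^n * u[n]
Z{x[n-4]} = z^(-4) * z/(z - 3/8) = z^(-3)/(z - 3/8)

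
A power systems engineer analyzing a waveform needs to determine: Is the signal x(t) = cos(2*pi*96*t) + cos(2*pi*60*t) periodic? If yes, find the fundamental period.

f1 = 96 Hz, f2 = 60 Hz
Period T1 = 1/96, T2 = 1/60
Ratio T1/T2 = 60/96, which is rational.
The signal is periodic with fundamental period T = 1/GCD(96,60) = 1/12 s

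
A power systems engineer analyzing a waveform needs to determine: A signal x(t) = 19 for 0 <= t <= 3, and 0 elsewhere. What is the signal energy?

Energy = integral of |x(t)|^2 dt over the signal duration
= 19^2 * 3 = 361 * 3 = 1083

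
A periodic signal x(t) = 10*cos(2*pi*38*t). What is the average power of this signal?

Average power of A*cos(wt) is A^2/2.
P = 10^2 / 2 = 100/2 = 50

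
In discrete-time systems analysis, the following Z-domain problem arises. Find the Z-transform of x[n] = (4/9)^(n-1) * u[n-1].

Time-shifting property: if X(z) = Z{x[n]}, then Z{x[n-d]} = z^(-d) * X(z)
X(z) = z/(z - 4/9) for x[n] = (4/9)^n * u[n]
Z{x[n-1]} = z^(-1) * z/(z - 4/9) = 1/(z - 4/9)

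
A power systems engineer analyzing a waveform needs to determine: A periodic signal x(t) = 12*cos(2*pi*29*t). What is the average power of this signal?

Average power of A*cos(wt) is A^2/2.
P = 12^2 / 2 = 144/2 = 72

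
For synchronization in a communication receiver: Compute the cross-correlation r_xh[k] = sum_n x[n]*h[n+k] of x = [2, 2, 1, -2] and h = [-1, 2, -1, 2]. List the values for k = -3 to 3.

Both sequences indexed from 0 and zero outside their support.
Lags with overlap: k = -3 to 3.
  r_xh[-3] = x[3]*h[0] = 2
  r_xh[-2] = x[2]*h[0] + x[3]*h[1] = -5
  r_xh[-1] = x[1]*h[0] + x[2]*h[1] + x[3]*h[2] = 2
  r_xh[0] = x[0]*h[0] + x[1]*h[1] + x[2]*h[2] + x[3]*h[3] = -3
  r_xh[1] = x[0]*h[1] + x[1]*h[2] + x[2]*h[3] = 4
  r_xh[2] = x[0]*h[2] + x[1]*h[3] = 2
  r_xh[3] = x[0]*h[3] = 4
r_xh = [2, -5, 2, -3, 4, 2, 4] (for k = -3, ..., 3)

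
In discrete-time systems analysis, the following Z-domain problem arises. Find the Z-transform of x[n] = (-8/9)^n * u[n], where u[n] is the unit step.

The Z-transform of a^n * u[n] is z/(z-a) for |z| > |a|.
Here a = -8/9, so X(z) = z/(z - (-8/9)) = 9z/(9z + 8)
ROC: |z| > 8/9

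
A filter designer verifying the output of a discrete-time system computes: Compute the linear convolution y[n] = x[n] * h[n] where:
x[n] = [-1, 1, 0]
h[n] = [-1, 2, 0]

y[n] = sum_k x[k]*h[n-k]. Output length = len(x) + len(h) - 1 = 3 + 3 - 1 = 5.
y[0] = -1*-1 = 1
y[1] = 1*-1 + -1*2 = -3
y[2] = 0*-1 + 1*2 + -1*0 = 2
y[3] = 0*2 + 1*0 = 0
y[4] = 0*0 = 0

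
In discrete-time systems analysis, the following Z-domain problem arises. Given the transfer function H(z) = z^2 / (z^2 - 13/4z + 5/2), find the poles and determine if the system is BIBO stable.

Poles are roots of the denominator: z^2 - 13/4z + 5/2 = 0.
Quadratic formula: z = [-(-13/4) +/- sqrt((-13/4)^2 - 4*(5/2))] / 2
Discriminant = 169/16 - 10 = 9/16; sqrt = 3/4.
z = (13/4 +/- 3/4) / 2 => z = 2 or z = 5/4.
|p1| = 5/4, |p2| = 2.
For BIBO stability, all poles must lie inside the unit circle (|p| < 1).
System is UNSTABLE since at least one |p| >= 1.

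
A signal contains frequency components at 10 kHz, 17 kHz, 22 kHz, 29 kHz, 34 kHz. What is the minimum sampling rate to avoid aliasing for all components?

The highest frequency component is f_max = 34 kHz.
Nyquist rate = 2 * f_max = 2 * 34 kHz = 68 kHz.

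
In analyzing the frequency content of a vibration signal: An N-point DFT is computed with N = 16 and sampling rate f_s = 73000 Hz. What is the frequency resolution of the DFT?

DFT frequency resolution = f_s / N
= 73000 / 16 = 9125/2 Hz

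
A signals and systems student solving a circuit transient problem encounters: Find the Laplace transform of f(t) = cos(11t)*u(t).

Standard pair: cos(wt)*u(t) <-> s/(s^2+w^2)
With w = 11: L{cos(11t)*u(t)} = s/(s^2+121)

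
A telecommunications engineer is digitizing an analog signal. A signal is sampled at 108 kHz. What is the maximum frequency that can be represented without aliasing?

The maximum frequency that can be represented without aliasing
is the Nyquist frequency: f_max = f_s / 2 = 108 kHz / 2 = 54 kHz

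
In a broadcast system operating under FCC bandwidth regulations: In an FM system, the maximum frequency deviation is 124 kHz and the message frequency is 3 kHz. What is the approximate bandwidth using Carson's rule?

Carson's rule: BW = 2*(delta_f + f_m)
= 2*(124 + 3) kHz = 254 kHz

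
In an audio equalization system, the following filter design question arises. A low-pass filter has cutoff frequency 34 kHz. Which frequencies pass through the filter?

A low-pass filter passes all frequencies below the cutoff frequency 34 kHz and attenuates higher frequencies.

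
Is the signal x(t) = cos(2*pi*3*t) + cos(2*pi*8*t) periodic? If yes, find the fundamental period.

f1 = 3 Hz, f2 = 8 Hz
Period T1 = 1/3, T2 = 1/8
Ratio T1/T2 = 8/3, which is rational.
The signal is periodic with fundamental period T = 1/GCD(3,8) = 1 s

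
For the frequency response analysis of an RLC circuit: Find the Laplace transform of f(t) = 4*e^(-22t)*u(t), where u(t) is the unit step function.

Standard Laplace transform pair:
e^(-at)*u(t) <-> 1/(s+a)
With a = 22: L{4*e^(-22t)*u(t)} = 4/(s+22), ROC: Re(s) > -22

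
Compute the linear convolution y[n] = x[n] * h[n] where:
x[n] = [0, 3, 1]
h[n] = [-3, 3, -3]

y[n] = sum_k x[k]*h[n-k]. Output length = len(x) + len(h) - 1 = 3 + 3 - 1 = 5.
y[0] = 0*-3 = 0
y[1] = 3*-3 + 0*3 = -9
y[2] = 1*-3 + 3*3 + 0*-3 = 6
y[3] = 1*3 + 3*-3 = -6
y[4] = 1*-3 = -3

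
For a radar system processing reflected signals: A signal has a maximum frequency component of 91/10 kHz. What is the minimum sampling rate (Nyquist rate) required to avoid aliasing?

By the Nyquist-Shannon sampling theorem,
the minimum sampling rate (Nyquist rate) must be at least 2 * f_max.
Nyquist rate = 2 * 91/10 kHz = 91/5 kHz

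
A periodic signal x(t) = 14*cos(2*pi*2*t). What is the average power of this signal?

Average power of A*cos(wt) is A^2/2.
P = 14^2 / 2 = 196/2 = 98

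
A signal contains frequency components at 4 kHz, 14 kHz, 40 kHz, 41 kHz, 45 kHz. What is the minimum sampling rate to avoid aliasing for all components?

The highest frequency component is f_max = 45 kHz.
Nyquist rate = 2 * f_max = 2 * 45 kHz = 90 kHz.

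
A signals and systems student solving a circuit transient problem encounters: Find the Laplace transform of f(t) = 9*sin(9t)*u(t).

Standard pair: sin(wt)*u(t) <-> w/(s^2+w^2)
With w = 9: L{9*sin(9t)*u(t)} = 81/(s^2+81)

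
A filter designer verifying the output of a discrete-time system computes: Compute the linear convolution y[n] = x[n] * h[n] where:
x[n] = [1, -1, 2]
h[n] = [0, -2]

y[n] = sum_k x[k]*h[n-k]. Output length = len(x) + len(h) - 1 = 3 + 2 - 1 = 4.
y[0] = 1*0 = 0
y[1] = -1*0 + 1*-2 = -2
y[2] = 2*0 + -1*-2 = 2
y[3] = 2*-2 = -4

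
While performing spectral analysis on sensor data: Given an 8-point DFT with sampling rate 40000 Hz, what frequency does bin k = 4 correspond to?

The frequency of DFT bin k is: f_k = k * f_s / N
f_4 = 4 * 40000 / 8 = 20000 Hz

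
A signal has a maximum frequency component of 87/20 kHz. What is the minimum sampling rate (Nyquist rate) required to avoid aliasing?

By the Nyquist-Shannon sampling theorem,
the minimum sampling rate (Nyquist rate) must be at least 2 * f_max.
Nyquist rate = 2 * 87/20 kHz = 87/10 kHz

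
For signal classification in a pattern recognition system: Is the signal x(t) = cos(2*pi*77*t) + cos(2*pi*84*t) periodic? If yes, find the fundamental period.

f1 = 77 Hz, f2 = 84 Hz
Period T1 = 1/77, T2 = 1/84
Ratio T1/T2 = 84/77, which is rational.
The signal is periodic with fundamental period T = 1/GCD(77,84) = 1/7 s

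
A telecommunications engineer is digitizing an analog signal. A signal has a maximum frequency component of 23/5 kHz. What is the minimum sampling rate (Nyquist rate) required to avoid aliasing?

By the Nyquist-Shannon sampling theorem,
the minimum sampling rate (Nyquist rate) must be at least 2 * f_max.
Nyquist rate = 2 * 23/5 kHz = 46/5 kHz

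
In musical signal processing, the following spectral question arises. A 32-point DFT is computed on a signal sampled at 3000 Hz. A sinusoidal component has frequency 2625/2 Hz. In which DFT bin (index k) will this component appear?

DFT frequency resolution = f_s/N = 3000/32 = 375/4 Hz
Bin index k = f_signal / resolution = 2625/2 / 375/4 = 14
The signal frequency 2625/2 Hz falls in DFT bin k = 14.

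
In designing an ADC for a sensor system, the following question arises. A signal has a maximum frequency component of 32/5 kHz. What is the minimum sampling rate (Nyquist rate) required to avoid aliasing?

By the Nyquist-Shannon sampling theorem,
the minimum sampling rate (Nyquist rate) must be at least 2 * f_max.
Nyquist rate = 2 * 32/5 kHz = 64/5 kHz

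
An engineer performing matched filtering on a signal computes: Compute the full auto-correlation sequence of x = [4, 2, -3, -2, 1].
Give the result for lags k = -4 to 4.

r_xx[k] = sum_m x[m]*x[m+k], indexed from 0, for k = -4 to 4:
  r_xx[-4] = x[4]*x[0] = 4
  r_xx[-3] = x[3]*x[0] + x[4]*x[1] = -6
  r_xx[-2] = x[2]*x[0] + x[3]*x[1] + x[4]*x[2] = -19
  r_xx[-1] = x[1]*x[0] + x[2]*x[1] + x[3]*x[2] + x[4]*x[3] = 6
  r_xx[0] = x[0]*x[0] + x[1]*x[1] + x[2]*x[2] + x[3]*x[3] + x[4]*x[4] = 34
  r_xx[1] = x[0]*x[1] + x[1]*x[2] + x[2]*x[3] + x[3]*x[4] = 6
  r_xx[2] = x[0]*x[2] + x[1]*x[3] + x[2]*x[4] = -19
  r_xx[3] = x[0]*x[3] + x[1]*x[4] = -6
  r_xx[4] = x[0]*x[4] = 4
r_xx = [4, -6, -19, 6, 34, 6, -19, -6, 4]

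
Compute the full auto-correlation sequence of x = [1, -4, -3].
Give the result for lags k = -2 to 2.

r_xx[k] = sum_m x[m]*x[m+k], indexed from 0, for k = -2 to 2:
  r_xx[-2] = x[2]*x[0] = -3
  r_xx[-1] = x[1]*x[0] + x[2]*x[1] = 8
  r_xx[0] = x[0]*x[0] + x[1]*x[1] + x[2]*x[2] = 26
  r_xx[1] = x[0]*x[1] + x[1]*x[2] = 8
  r_xx[2] = x[0]*x[2] = -3
r_xx = [-3, 8, 26, 8, -3]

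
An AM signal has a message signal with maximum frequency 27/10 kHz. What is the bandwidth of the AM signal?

In AM (double-sideband), the bandwidth is twice the message frequency.
BW = 2 * f_m = 2 * 27/10 kHz = 27/5 kHz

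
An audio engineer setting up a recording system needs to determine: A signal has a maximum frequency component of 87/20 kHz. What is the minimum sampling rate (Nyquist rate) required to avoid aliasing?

By the Nyquist-Shannon sampling theorem,
the minimum sampling rate (Nyquist rate) must be at least 2 * f_max.
Nyquist rate = 2 * 87/20 kHz = 87/10 kHz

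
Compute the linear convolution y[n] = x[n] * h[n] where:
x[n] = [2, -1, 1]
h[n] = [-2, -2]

y[n] = sum_k x[k]*h[n-k]. Output length = len(x) + len(h) - 1 = 3 + 2 - 1 = 4.
y[0] = 2*-2 = -4
y[1] = -1*-2 + 2*-2 = -2
y[2] = 1*-2 + -1*-2 = 0
y[3] = 1*-2 = -2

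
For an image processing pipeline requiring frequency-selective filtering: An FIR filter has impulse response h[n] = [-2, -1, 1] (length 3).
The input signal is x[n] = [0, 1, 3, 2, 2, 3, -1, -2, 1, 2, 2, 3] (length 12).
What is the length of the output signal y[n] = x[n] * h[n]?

For linear convolution, the output length is:
len(y) = len(x) + len(h) - 1 = 12 + 3 - 1 = 14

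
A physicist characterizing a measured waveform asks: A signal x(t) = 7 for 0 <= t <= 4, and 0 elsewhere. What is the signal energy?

Energy = integral of |x(t)|^2 dt over the signal duration
= 7^2 * 4 = 49 * 4 = 196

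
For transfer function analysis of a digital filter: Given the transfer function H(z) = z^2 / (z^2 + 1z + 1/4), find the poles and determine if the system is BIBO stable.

Poles are roots of the denominator: z^2 + 1z + 1/4 = 0.
Quadratic formula: z = [-(1) +/- sqrt((1)^2 - 4*(1/4))] / 2
Discriminant = 1 - 1 = 0; sqrt = 0.
z = (-1 +/- 0) / 2 = -1/2 (repeated root).
|p1| = 1/2, |p2| = 1/2.
For BIBO stability, all poles must lie inside the unit circle (|p| < 1).
System is STABLE since both |p| < 1.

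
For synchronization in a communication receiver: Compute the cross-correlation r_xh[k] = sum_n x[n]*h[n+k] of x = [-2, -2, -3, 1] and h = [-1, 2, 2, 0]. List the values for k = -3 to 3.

Both sequences indexed from 0 and zero outside their support.
Lags with overlap: k = -3 to 3.
  r_xh[-3] = x[3]*h[0] = -1
  r_xh[-2] = x[2]*h[0] + x[3]*h[1] = 5
  r_xh[-1] = x[1]*h[0] + x[2]*h[1] + x[3]*h[2] = -2
  r_xh[0] = x[0]*h[0] + x[1]*h[1] + x[2]*h[2] + x[3]*h[3] = -8
  r_xh[1] = x[0]*h[1] + x[1]*h[2] + x[2]*h[3] = -8
  r_xh[2] = x[0]*h[2] + x[1]*h[3] = -4
  r_xh[3] = x[0]*h[3] = 0
r_xh = [-1, 5, -2, -8, -8, -4, 0] (for k = -3, ..., 3)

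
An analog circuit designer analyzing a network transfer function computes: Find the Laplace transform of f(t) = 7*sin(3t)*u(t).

Standard pair: sin(wt)*u(t) <-> w/(s^2+w^2)
With w = 3: L{7*sin(3t)*u(t)} = 21/(s^2+9)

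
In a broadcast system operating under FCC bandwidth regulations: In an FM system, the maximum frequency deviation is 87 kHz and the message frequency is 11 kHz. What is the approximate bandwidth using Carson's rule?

Carson's rule: BW = 2*(delta_f + f_m)
= 2*(87 + 11) kHz = 196 kHz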